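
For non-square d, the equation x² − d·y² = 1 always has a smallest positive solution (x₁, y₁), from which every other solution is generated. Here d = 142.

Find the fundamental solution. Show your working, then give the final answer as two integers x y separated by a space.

143 12

[11; 1,10,1,22] for √142; ℓ=4 ⇒ convergent index 3
a_0=11:  p_0=11·1+0=11,  q_0=11·0+1=1
…
a_2=10:  p_2=10·12+11=131,  q_2=10·1+1=11
a_3=1:  p_3=1·131+12=143,  q_3=1·11+1=12
→ (143, 12).  Check: 143²=20449, 142·12²=20448, difference 1.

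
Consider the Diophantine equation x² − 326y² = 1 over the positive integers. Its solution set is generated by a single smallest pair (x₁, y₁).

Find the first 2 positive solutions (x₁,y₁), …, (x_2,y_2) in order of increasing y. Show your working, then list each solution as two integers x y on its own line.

325 18
211249 11700

√326 → a₀=18, period (18,36); ℓ=2 even so k=1
i=0: a=18 ⇒ p=18, q=1
i=1: a=18 ⇒ p=325, q=18
fundamental: x₁=325, y₁=18  (since 105625 − 326·324 = 1)
(325+18√326)^2 = 211249 + 11700√326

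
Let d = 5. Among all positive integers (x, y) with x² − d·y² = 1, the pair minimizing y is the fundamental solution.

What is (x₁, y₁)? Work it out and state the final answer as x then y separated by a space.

√5 → a₀=2, period (4); ℓ=1 odd so k=1
i=0: a=2 ⇒ p=2, q=1
i=1: a=4 ⇒ p=9, q=4
fundamental: x₁=9, y₁=4  (since 81 − 5·16 = 1)

9 4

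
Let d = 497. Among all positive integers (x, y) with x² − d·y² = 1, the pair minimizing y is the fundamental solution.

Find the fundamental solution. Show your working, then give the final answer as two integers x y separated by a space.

[22; 3,2,2,5,6,5,2,2,3,44] for √497; ℓ=10 ⇒ convergent index 9
i=0: a=22 ⇒ p=22, q=1
i=1: a=3 ⇒ p=67, q=3
i=2: a=2 ⇒ p=156, q=7
i=3: a=2 ⇒ p=379, q=17
i=4: a=5 ⇒ p=2051, q=92
i=5: a=6 ⇒ p=12685, q=569
i=6: a=5 ⇒ p=65476, q=2937
i=7: a=2 ⇒ p=143637, q=6443
i=8: a=2 ⇒ p=352750, q=15823
i=9: a=3 ⇒ p=1201887, q=53912
(x₁, y₁) = (1201887, 53912);  1201887² − 497·53912² = 1 ✓

1201887 53912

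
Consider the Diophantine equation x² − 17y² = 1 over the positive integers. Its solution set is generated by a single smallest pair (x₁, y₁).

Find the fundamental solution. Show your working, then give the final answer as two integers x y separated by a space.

33 8

√17 → a₀=4, period (8); ℓ=1 odd so k=1
step 0: (4, 1)  from 4·(1,0) + (0,1)
step 1: (33, 8)  from 8·(4,1) + (1,0)
→ (33, 8).  Check: 33²=1089, 17·8²=1088, difference 1.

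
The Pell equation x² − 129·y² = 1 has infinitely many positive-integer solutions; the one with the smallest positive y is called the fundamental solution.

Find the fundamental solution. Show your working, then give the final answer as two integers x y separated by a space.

d=129: √d = [11; 2,1,3,1,6,1,3,1,2,22] (ℓ=10, even), read p_9/q_9
a_0=11:  p_0=11·1+0=11,  q_0=11·0+1=1
a_1=2:  p_1=2·11+1=23,  q_1=2·1+0=2
a_2=1:  p_2=1·23+11=34,  q_2=1·2+1=3
…
a_4=1:  p_4=1·125+34=159,  q_4=1·11+3=14
…
a_7=3:  p_7=3·1238+1079=4793,  q_7=3·109+95=422
a_8=1:  p_8=1·4793+1238=6031,  q_8=1·422+109=531
a_9=2:  p_9=2·6031+4793=16855,  q_9=2·531+422=1484
(x₁, y₁) = (16855, 1484);  16855² − 129·1484² = 1 ✓

16855 1484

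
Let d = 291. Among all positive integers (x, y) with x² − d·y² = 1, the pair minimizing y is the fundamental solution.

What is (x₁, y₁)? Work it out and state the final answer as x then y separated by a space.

d=291: √d = [17; 17,34] (ℓ=2, even), read p_1/q_1
k=0  a_k=17  p_k/q_k = 17/1
k=1  a_k=17  p_k/q_k = 290/17
(x₁, y₁) = (290, 17);  290² − 291·17² = 1 ✓

290 17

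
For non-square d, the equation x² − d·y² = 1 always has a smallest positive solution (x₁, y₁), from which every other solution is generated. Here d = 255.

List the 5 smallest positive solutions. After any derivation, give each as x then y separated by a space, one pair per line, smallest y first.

[15; 1,30] for √255; ℓ=2 ⇒ convergent index 1
k=0  a_k=15  p_k/q_k = 15/1
k=1  a_k=1  p_k/q_k = 16/1
→ (16, 1).  Check: 16²=256, 255·1²=255, difference 1.
n=2: (16,1)∘(16,1) = (16·16+255·1·1, 16·1+1·16) = (511,32)
n=3: (511,32)∘(16,1) = (16·511+255·1·32, 16·32+1·511) = (16336,1023)
n=4: (16336,1023)∘(16,1) = (16·16336+255·1·1023, 16·1023+1·16336) = (522241,32704)
n=5: (522241,32704)∘(16,1) = (16·522241+255·1·32704, 16·32704+1·522241) = (16695376,1045505)

16 1
511 32
16336 1023
522241 32704
16695376 1045505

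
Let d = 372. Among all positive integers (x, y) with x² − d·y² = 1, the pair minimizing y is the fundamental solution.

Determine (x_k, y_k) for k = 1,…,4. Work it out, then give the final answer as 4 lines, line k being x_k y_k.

12151 630
295293601 15310260
7176225079351 372069937890
174396621583094401 9042043615292520

√372 → a₀=19, period (3,2,12,2,3,38); ℓ=6 even so k=5
step 0: (19, 1)  from 19·(1,0) + (0,1)
step 1: (58, 3)  from 3·(19,1) + (1,0)
step 2: (135, 7)  from 2·(58,3) + (19,1)
step 3: (1678, 87)  from 12·(135,7) + (58,3)
step 4: (3491, 181)  from 2·(1678,87) + (135,7)
step 5: (12151, 630)  from 3·(3491,181) + (1678,87)
→ (12151, 630).  Check: 12151²=147646801, 372·630²=147646800, difference 1.
k=2:  x_2 = 12151·12151+372·630·630 = 295293601,  y_2 = 12151·630+630·12151 = 15310260
k=3:  x_3 = 12151·295293601+372·630·15310260 = 7176225079351,  y_3 = 12151·15310260+630·295293601 = 372069937890
k=4:  x_4 = 12151·7176225079351+372·630·372069937890 = 174396621583094401,  y_4 = 12151·372069937890+630·7176225079351 = 9042043615292520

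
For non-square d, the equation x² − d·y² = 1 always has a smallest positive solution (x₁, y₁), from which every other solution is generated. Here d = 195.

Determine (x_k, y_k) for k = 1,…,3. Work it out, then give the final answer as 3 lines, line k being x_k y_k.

14 1
391 28
10934 783

√195 → a₀=13, period (1,26); ℓ=2 even so k=1
k=0  a_k=13  p_k/q_k = 13/1
k=1  a_k=1  p_k/q_k = 14/1
(x₁, y₁) = (14, 1);  14² − 195·1² = 1 ✓
n=2: (14,1)∘(14,1) = (14·14+195·1·1, 14·1+1·14) = (391,28)
n=3: (391,28)∘(14,1) = (14·391+195·1·28, 14·28+1·391) = (10934,783)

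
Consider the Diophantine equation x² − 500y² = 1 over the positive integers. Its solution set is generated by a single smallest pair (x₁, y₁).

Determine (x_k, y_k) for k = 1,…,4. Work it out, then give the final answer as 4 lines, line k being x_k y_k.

930249 41602
1730726404001 77400437796
3220013013190122249 144003359718540806
5990827771012465337616001 267917962749548332043592

d=500: √d = [22; 2,1,3,2,1,…,1,2,44] (ℓ=14, even), read p_13/q_13
step 0: (22, 1)  from 22·(1,0) + (0,1)
…
step 4: (559, 25)  from 2·(246,11) + (67,3)
…
step 7: (14445, 646)  from 10·(1364,61) + (805,36)
…
step 9: (30254, 1353)  from 1·(15809,707) + (14445,646)
…
step 11: (259205, 11592)  from 3·(76317,3413) + (30254,1353)
step 12: (335522, 15005)  from 1·(259205,11592) + (76317,3413)
step 13: (930249, 41602)  from 2·(335522,15005) + (259205,11592)
(x₁, y₁) = (930249, 41602);  930249² − 500·41602² = 1 ✓
(x_2, y_2) = (930249·930249 + 500·41602·41602, 930249·41602 + 41602·930249) = (1730726404001, 77400437796)
(x_3, y_3) = (930249·1730726404001 + 500·41602·77400437796, 930249·77400437796 + 41602·1730726404001) = (3220013013190122249, 144003359718540806)
(x_4, y_4) = (930249·3220013013190122249 + 500·41602·144003359718540806, 930249·144003359718540806 + 41602·3220013013190122249) = (5990827771012465337616001, 267917962749548332043592)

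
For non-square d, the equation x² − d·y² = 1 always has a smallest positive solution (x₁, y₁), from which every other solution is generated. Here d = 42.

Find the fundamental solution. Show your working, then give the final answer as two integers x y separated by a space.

d=42: √d = [6; 2,12] (ℓ=2, even), read p_1/q_1
k=0  a_k=6  p_k/q_k = 6/1
k=1  a_k=2  p_k/q_k = 13/2
→ (13, 2).  Check: 13²=169, 42·2²=168, difference 1.

13 2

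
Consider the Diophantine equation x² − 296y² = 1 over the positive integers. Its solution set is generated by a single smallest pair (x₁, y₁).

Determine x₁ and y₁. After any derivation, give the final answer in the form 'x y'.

d=296: √d = [17; 4,1,7,1,4,34] (ℓ=6, even), read p_5/q_5
step 0: (17, 1)  from 17·(1,0) + (0,1)
step 1: (69, 4)  from 4·(17,1) + (1,0)
…
step 3: (671, 39)  from 7·(86,5) + (69,4)
step 4: (757, 44)  from 1·(671,39) + (86,5)
step 5: (3699, 215)  from 4·(757,44) + (671,39)
(x₁, y₁) = (3699, 215);  3699² − 296·215² = 1 ✓

3699 215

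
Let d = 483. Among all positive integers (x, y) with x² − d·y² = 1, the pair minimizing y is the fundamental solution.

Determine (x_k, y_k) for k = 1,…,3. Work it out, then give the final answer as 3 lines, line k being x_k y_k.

22 1
967 44
42526 1935

d=483: √d = [21; 1,42] (ℓ=2, even), read p_1/q_1
step 0: (21, 1)  from 21·(1,0) + (0,1)
step 1: (22, 1)  from 1·(21,1) + (1,0)
fundamental: x₁=22, y₁=1  (since 484 − 483·1 = 1)
k=2:  x_2 = 22·22+483·1·1 = 967,  y_2 = 22·1+1·22 = 44
k=3:  x_3 = 22·967+483·1·44 = 42526,  y_3 = 22·44+1·967 = 1935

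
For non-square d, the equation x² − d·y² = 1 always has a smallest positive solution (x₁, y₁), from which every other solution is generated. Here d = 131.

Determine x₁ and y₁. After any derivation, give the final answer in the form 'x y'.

[11; 2,4,11,4,2,22] for √131; ℓ=6 ⇒ convergent index 5
a_0=11:  p_0=11·1+0=11,  q_0=11·0+1=1
a_1=2:  p_1=2·11+1=23,  q_1=2·1+0=2
a_2=4:  p_2=4·23+11=103,  q_2=4·2+1=9
…
a_4=4:  p_4=4·1156+103=4727,  q_4=4·101+9=413
a_5=2:  p_5=2·4727+1156=10610,  q_5=2·413+101=927
(x₁, y₁) = (10610, 927);  10610² − 131·927² = 1 ✓

10610 927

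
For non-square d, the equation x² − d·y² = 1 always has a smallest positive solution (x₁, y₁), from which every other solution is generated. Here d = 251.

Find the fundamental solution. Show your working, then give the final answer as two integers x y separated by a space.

3674890 231957

√251 → a₀=15, period (1,5,2,1,2,…,5,1,30); ℓ=14 even so k=13
i=0: a=15 ⇒ p=15, q=1
i=1: a=1 ⇒ p=16, q=1
…
i=4: a=1 ⇒ p=301, q=19
i=5: a=2 ⇒ p=808, q=51
…
i=8: a=2 ⇒ p=61043, q=3853
…
i=11: a=2 ⇒ p=577033, q=36422
i=12: a=5 ⇒ p=3097857, q=195535
i=13: a=1 ⇒ p=3674890, q=231957
→ (3674890, 231957).  Check: 3674890²=13504816512100, 251·231957²=13504816512099, difference 1.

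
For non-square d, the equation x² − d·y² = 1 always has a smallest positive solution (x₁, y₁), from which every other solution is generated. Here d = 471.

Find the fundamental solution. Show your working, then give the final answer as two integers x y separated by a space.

7838695 361188

√471 = [21; 1,2,2,1,3,…,2,1,42, …], period ℓ=14 (even) → k=13
step 0: (21, 1)  from 21·(1,0) + (0,1)
step 1: (22, 1)  from 1·(21,1) + (1,0)
…
step 3: (152, 7)  from 2·(65,3) + (22,1)
…
step 7: (48809, 2249)  from 14·(3429,158) + (803,37)
step 8: (198665, 9154)  from 4·(48809,2249) + (3429,158)
step 9: (644804, 29711)  from 3·(198665,9154) + (48809,2249)
step 10: (843469, 38865)  from 1·(644804,29711) + (198665,9154)
step 11: (2331742, 107441)  from 2·(843469,38865) + (644804,29711)
step 12: (5506953, 253747)  from 2·(2331742,107441) + (843469,38865)
step 13: (7838695, 361188)  from 1·(5506953,253747) + (2331742,107441)
(x₁, y₁) = (7838695, 361188);  7838695² − 471·361188² = 1 ✓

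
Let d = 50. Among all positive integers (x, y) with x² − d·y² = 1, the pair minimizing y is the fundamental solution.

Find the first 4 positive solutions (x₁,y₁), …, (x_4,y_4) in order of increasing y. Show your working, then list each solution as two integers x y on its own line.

√50 = [7; 14, …], period ℓ=1 (odd) → k=1
a_0=7:  p_0=7·1+0=7,  q_0=7·0+1=1
a_1=14:  p_1=14·7+1=99,  q_1=14·1+0=14
fundamental: x₁=99, y₁=14  (since 9801 − 50·196 = 1)
k=2:  x_2 = 99·99+50·14·14 = 19601,  y_2 = 99·14+14·99 = 2772
k=3:  x_3 = 99·19601+50·14·2772 = 3880899,  y_3 = 99·2772+14·19601 = 548842
k=4:  x_4 = 99·3880899+50·14·548842 = 768398401,  y_4 = 99·548842+14·3880899 = 108667944

99 14
19601 2772
3880899 548842
768398401 108667944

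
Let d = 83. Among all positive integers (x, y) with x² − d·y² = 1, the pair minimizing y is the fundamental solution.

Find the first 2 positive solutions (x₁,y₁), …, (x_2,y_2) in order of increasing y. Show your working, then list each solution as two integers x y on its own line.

[9; 9,18] for √83; ℓ=2 ⇒ convergent index 1
k=0  a_k=9  p_k/q_k = 9/1
k=1  a_k=9  p_k/q_k = 82/9
fundamental: x₁=82, y₁=9  (since 6724 − 83·81 = 1)
(x_2, y_2) = (82·82 + 83·9·9, 82·9 + 9·82) = (13447, 1476)

82 9
13447 1476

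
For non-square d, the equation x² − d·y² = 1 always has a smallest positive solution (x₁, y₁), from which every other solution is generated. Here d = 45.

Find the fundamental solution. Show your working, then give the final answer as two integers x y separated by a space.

[6; 1,2,2,2,1,12] for √45; ℓ=6 ⇒ convergent index 5
step 0: (6, 1)  from 6·(1,0) + (0,1)
step 1: (7, 1)  from 1·(6,1) + (1,0)
…
step 3: (47, 7)  from 2·(20,3) + (7,1)
step 4: (114, 17)  from 2·(47,7) + (20,3)
step 5: (161, 24)  from 1·(114,17) + (47,7)
(x₁, y₁) = (161, 24);  161² − 45·24² = 1 ✓

161 24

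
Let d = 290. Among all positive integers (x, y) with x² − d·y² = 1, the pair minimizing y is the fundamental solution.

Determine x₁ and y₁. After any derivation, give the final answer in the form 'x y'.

579 34

[17; 34] for √290; ℓ=1 ⇒ convergent index 1
step 0: (17, 1)  from 17·(1,0) + (0,1)
step 1: (579, 34)  from 34·(17,1) + (1,0)
→ (579, 34).  Check: 579²=335241, 290·34²=335240, difference 1.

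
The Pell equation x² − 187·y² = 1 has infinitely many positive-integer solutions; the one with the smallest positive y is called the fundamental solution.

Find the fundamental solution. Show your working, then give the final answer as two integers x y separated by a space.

1682 123

√187 → a₀=13, period (1,2,13,2,1,26); ℓ=6 even so k=5
step 0: (13, 1)  from 13·(1,0) + (0,1)
step 1: (14, 1)  from 1·(13,1) + (1,0)
…
step 4: (1135, 83)  from 2·(547,40) + (41,3)
step 5: (1682, 123)  from 1·(1135,83) + (547,40)
→ (1682, 123).  Check: 1682²=2829124, 187·123²=2829123, difference 1.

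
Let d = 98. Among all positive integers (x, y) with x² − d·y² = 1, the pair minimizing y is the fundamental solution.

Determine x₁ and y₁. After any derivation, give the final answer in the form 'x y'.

[9; 1,8,1,18] for √98; ℓ=4 ⇒ convergent index 3
a_0=9:  p_0=9·1+0=9,  q_0=9·0+1=1
…
a_2=8:  p_2=8·10+9=89,  q_2=8·1+1=9
a_3=1:  p_3=1·89+10=99,  q_3=1·9+1=10
→ (99, 10).  Check: 99²=9801, 98·10²=9800, difference 1.

99 10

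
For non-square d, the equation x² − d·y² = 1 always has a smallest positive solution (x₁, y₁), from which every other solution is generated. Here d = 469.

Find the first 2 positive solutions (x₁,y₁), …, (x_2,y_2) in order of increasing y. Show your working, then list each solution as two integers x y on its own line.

d=469: √d = [21; 1,1,1,10,6,10,1,1,1,42] (ℓ=10, even), read p_9/q_9
i=0: a=21 ⇒ p=21, q=1
…
i=4: a=10 ⇒ p=693, q=32
i=5: a=6 ⇒ p=4223, q=195
i=6: a=10 ⇒ p=42923, q=1982
…
i=8: a=1 ⇒ p=90069, q=4159
i=9: a=1 ⇒ p=137215, q=6336
(x₁, y₁) = (137215, 6336);  137215² − 469·6336² = 1 ✓
(x_2, y_2) = (137215·137215 + 469·6336·6336, 137215·6336 + 6336·137215) = (37655912449, 1738788480)

137215 6336
37655912449 1738788480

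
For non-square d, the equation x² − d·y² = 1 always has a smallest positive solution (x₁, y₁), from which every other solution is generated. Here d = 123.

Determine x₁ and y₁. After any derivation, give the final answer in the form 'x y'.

122 11

[11; 11,22] for √123; ℓ=2 ⇒ convergent index 1
step 0: (11, 1)  from 11·(1,0) + (0,1)
step 1: (122, 11)  from 11·(11,1) + (1,0)
(x₁, y₁) = (122, 11);  122² − 123·11² = 1 ✓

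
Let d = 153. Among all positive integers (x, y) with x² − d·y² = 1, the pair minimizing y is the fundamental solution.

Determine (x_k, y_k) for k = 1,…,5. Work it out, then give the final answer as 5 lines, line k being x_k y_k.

[12; 2,1,2,2,2,1,2,24] for √153; ℓ=8 ⇒ convergent index 7
i=0: a=12 ⇒ p=12, q=1
…
i=3: a=2 ⇒ p=99, q=8
…
i=6: a=1 ⇒ p=804, q=65
i=7: a=2 ⇒ p=2177, q=176
→ (2177, 176).  Check: 2177²=4739329, 153·176²=4739328, difference 1.
k=2:  x_2 = 2177·2177+153·176·176 = 9478657,  y_2 = 2177·176+176·2177 = 766304
k=3:  x_3 = 2177·9478657+153·176·766304 = 41270070401,  y_3 = 2177·766304+176·9478657 = 3336487440
k=4:  x_4 = 2177·41270070401+153·176·3336487440 = 179689877047297,  y_4 = 2177·3336487440+176·41270070401 = 14527065547456
k=5:  x_5 = 2177·179689877047297+153·176·14527065547456 = 782369683393860737,  y_5 = 2177·14527065547456+176·179689877047297 = 63250840057135984

2177 176
9478657 766304
41270070401 3336487440
179689877047297 14527065547456
782369683393860737 63250840057135984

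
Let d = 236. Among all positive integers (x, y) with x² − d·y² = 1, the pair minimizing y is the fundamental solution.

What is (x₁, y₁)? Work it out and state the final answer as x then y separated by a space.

√236 = [15; 2,1,3,5,1,6,1,5,3,1,2,30, …], period ℓ=12 (even) → k=11
i=0: a=15 ⇒ p=15, q=1
…
i=7: a=1 ⇒ p=8311, q=541
…
i=9: a=3 ⇒ p=154729, q=10072
i=10: a=1 ⇒ p=203535, q=13249
i=11: a=2 ⇒ p=561799, q=36570
fundamental: x₁=561799, y₁=36570  (since 315618116401 − 236·1337364900 = 1)

561799 36570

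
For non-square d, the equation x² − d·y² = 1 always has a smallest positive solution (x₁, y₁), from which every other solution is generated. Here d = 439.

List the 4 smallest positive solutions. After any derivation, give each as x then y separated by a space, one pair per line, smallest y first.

440 21
387199 18480
340734680 16262379
299846131201 14310875040

√439 → a₀=20, period (1,19,1,40); ℓ=4 even so k=3
a_0=20:  p_0=20·1+0=20,  q_0=20·0+1=1
…
a_2=19:  p_2=19·21+20=419,  q_2=19·1+1=20
a_3=1:  p_3=1·419+21=440,  q_3=1·20+1=21
→ (440, 21).  Check: 440²=193600, 439·21²=193599, difference 1.
(440+21√439)^2 = 387199 + 18480√439
(440+21√439)^3 = 340734680 + 16262379√439
(440+21√439)^4 = 299846131201 + 14310875040√439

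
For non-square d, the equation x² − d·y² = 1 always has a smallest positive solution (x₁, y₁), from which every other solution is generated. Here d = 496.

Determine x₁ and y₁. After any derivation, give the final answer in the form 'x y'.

√496 → a₀=22, period (3,1,2,4,1,…,1,3,44); ℓ=16 even so k=15
i=0: a=22 ⇒ p=22, q=1
…
i=3: a=2 ⇒ p=245, q=11
…
i=6: a=1 ⇒ p=2383, q=107
…
i=8: a=2 ⇒ p=14543, q=653
…
i=10: a=1 ⇒ p=49709, q=2232
…
i=13: a=2 ⇒ p=863293, q=38763
i=14: a=1 ⇒ p=1252502, q=56239
i=15: a=3 ⇒ p=4620799, q=207480
(x₁, y₁) = (4620799, 207480);  4620799² − 496·207480² = 1 ✓

4620799 207480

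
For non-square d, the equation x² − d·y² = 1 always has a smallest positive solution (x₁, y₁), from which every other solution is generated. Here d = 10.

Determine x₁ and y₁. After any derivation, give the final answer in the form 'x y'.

[3; 6] for √10; ℓ=1 ⇒ convergent index 1
i=0: a=3 ⇒ p=3, q=1
i=1: a=6 ⇒ p=19, q=6
fundamental: x₁=19, y₁=6  (since 361 − 10·36 = 1)

19 6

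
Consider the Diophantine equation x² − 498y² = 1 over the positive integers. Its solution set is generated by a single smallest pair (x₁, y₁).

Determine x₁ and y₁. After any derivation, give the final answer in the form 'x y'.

179777 8056

√498 → a₀=22, period (3,6,22,6,3,44); ℓ=6 even so k=5
i=0: a=22 ⇒ p=22, q=1
…
i=2: a=6 ⇒ p=424, q=19
…
i=4: a=6 ⇒ p=56794, q=2545
i=5: a=3 ⇒ p=179777, q=8056
→ (179777, 8056).  Check: 179777²=32319769729, 498·8056²=32319769728, difference 1.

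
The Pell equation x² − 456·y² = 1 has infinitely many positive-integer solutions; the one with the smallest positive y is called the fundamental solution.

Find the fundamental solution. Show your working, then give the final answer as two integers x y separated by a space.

√456 → a₀=21, period (2,1,4,1,2,42); ℓ=6 even so k=5
step 0: (21, 1)  from 21·(1,0) + (0,1)
…
step 4: (363, 17)  from 1·(299,14) + (64,3)
step 5: (1025, 48)  from 2·(363,17) + (299,14)
→ (1025, 48).  Check: 1025²=1050625, 456·48²=1050624, difference 1.

1025 48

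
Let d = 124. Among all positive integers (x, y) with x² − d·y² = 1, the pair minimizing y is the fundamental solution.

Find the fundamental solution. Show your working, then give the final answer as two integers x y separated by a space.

[11; 7,2,1,1,1,…,2,7,22] for √124; ℓ=16 ⇒ convergent index 15
k=0  a_k=11  p_k/q_k = 11/1
k=1  a_k=7  p_k/q_k = 78/7
k=2  a_k=2  p_k/q_k = 167/15
k=3  a_k=1  p_k/q_k = 245/22
k=4  a_k=1  p_k/q_k = 412/37
k=5  a_k=1  p_k/q_k = 657/59
k=6  a_k=3  p_k/q_k = 2383/214
k=7  a_k=1  p_k/q_k = 3040/273
k=8  a_k=4  p_k/q_k = 14543/1306
k=9  a_k=1  p_k/q_k = 17583/1579
k=10  a_k=3  p_k/q_k = 67292/6043
k=11  a_k=1  p_k/q_k = 84875/7622
k=12  a_k=1  p_k/q_k = 152167/13665
k=13  a_k=1  p_k/q_k = 237042/21287
k=14  a_k=2  p_k/q_k = 626251/56239
k=15  a_k=7  p_k/q_k = 4620799/414960
→ (4620799, 414960).  Check: 4620799²=21351783398401, 124·414960²=21351783398400, difference 1.

4620799 414960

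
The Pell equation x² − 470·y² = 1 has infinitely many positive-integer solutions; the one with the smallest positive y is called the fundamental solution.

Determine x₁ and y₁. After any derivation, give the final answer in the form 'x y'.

√470 = [21; 1,2,8,2,1,42, …], period ℓ=6 (even) → k=5
step 0: (21, 1)  from 21·(1,0) + (0,1)
step 1: (22, 1)  from 1·(21,1) + (1,0)
…
step 3: (542, 25)  from 8·(65,3) + (22,1)
step 4: (1149, 53)  from 2·(542,25) + (65,3)
step 5: (1691, 78)  from 1·(1149,53) + (542,25)
fundamental: x₁=1691, y₁=78  (since 2859481 − 470·6084 = 1)

1691 78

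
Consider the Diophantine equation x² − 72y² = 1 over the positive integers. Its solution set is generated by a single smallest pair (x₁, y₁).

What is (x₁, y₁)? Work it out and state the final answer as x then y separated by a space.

17 2

d=72: √d = [8; 2,16] (ℓ=2, even), read p_1/q_1
a_0=8:  p_0=8·1+0=8,  q_0=8·0+1=1
a_1=2:  p_1=2·8+1=17,  q_1=2·1+0=2
fundamental: x₁=17, y₁=2  (since 289 − 72·4 = 1)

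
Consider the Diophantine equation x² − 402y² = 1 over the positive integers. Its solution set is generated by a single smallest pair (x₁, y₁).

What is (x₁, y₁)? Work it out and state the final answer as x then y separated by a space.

[20; 20,40] for √402; ℓ=2 ⇒ convergent index 1
k=0  a_k=20  p_k/q_k = 20/1
k=1  a_k=20  p_k/q_k = 401/20
→ (401, 20).  Check: 401²=160801, 402·20²=160800, difference 1.

401 20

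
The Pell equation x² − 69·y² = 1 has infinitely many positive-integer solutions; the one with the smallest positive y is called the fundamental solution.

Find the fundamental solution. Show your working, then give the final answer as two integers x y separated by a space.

√69 = [8; 3,3,1,4,1,3,3,16, …], period ℓ=8 (even) → k=7
k=0  a_k=8  p_k/q_k = 8/1
k=1  a_k=3  p_k/q_k = 25/3
k=2  a_k=3  p_k/q_k = 83/10
k=3  a_k=1  p_k/q_k = 108/13
k=4  a_k=4  p_k/q_k = 515/62
k=5  a_k=1  p_k/q_k = 623/75
k=6  a_k=3  p_k/q_k = 2384/287
k=7  a_k=3  p_k/q_k = 7775/936
→ (7775, 936).  Check: 7775²=60450625, 69·936²=60450624, difference 1.

7775 936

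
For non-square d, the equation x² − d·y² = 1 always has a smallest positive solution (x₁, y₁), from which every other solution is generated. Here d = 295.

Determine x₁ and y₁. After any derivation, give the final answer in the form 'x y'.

√295 → a₀=17, period (5,1,2,3,2,6,2,3,2,1,5,34); ℓ=12 even so k=11
step 0: (17, 1)  from 17·(1,0) + (0,1)
step 1: (86, 5)  from 5·(17,1) + (1,0)
step 2: (103, 6)  from 1·(86,5) + (17,1)
step 3: (292, 17)  from 2·(103,6) + (86,5)
step 4: (979, 57)  from 3·(292,17) + (103,6)
step 5: (2250, 131)  from 2·(979,57) + (292,17)
…
step 7: (31208, 1817)  from 2·(14479,843) + (2250,131)
step 8: (108103, 6294)  from 3·(31208,1817) + (14479,843)
step 9: (247414, 14405)  from 2·(108103,6294) + (31208,1817)
step 10: (355517, 20699)  from 1·(247414,14405) + (108103,6294)
step 11: (2024999, 117900)  from 5·(355517,20699) + (247414,14405)
(x₁, y₁) = (2024999, 117900);  2024999² − 295·117900² = 1 ✓

2024999 117900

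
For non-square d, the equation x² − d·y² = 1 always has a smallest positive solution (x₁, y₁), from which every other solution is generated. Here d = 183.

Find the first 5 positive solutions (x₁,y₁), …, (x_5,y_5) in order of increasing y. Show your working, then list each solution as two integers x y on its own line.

√183 → a₀=13, period (1,1,8,1,1,26); ℓ=6 even so k=5
k=0  a_k=13  p_k/q_k = 13/1
k=1  a_k=1  p_k/q_k = 14/1
k=2  a_k=1  p_k/q_k = 27/2
k=3  a_k=8  p_k/q_k = 230/17
k=4  a_k=1  p_k/q_k = 257/19
k=5  a_k=1  p_k/q_k = 487/36
fundamental: x₁=487, y₁=36  (since 237169 − 183·1296 = 1)
n=2: (487,36)∘(487,36) = (487·487+183·36·36, 487·36+36·487) = (474337,35064)
n=3: (474337,35064)∘(487,36) = (487·474337+183·36·35064, 487·35064+36·474337) = (462003751,34152300)
n=4: (462003751,34152300)∘(487,36) = (487·462003751+183·36·34152300, 487·34152300+36·462003751) = (449991179137,33264305136)
n=5: (449991179137,33264305136)∘(487,36) = (487·449991179137+183·36·33264305136, 487·33264305136+36·449991179137) = (438290946475687,32399399050164)

487 36
474337 35064
462003751 34152300
449991179137 33264305136
438290946475687 32399399050164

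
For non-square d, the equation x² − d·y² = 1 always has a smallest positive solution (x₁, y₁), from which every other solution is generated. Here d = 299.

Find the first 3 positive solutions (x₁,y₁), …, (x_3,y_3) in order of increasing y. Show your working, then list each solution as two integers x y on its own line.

d=299: √d = [17; 3,2,3,34] (ℓ=4, even), read p_3/q_3
step 0: (17, 1)  from 17·(1,0) + (0,1)
…
step 2: (121, 7)  from 2·(52,3) + (17,1)
step 3: (415, 24)  from 3·(121,7) + (52,3)
(x₁, y₁) = (415, 24);  415² − 299·24² = 1 ✓
(415+24√299)^2 = 344449 + 19920√299
(415+24√299)^3 = 285892255 + 16533576√299

415 24
344449 19920
285892255 16533576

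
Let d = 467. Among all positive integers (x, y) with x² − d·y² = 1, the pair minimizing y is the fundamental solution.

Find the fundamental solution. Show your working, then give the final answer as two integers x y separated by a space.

1625626 75225

√467 → a₀=21, period (1,1,1,1,3,…,1,1,42); ℓ=14 even so k=13
a_0=21:  p_0=21·1+0=21,  q_0=21·0+1=1
a_1=1:  p_1=1·21+1=22,  q_1=1·1+0=1
a_2=1:  p_2=1·22+21=43,  q_2=1·1+1=2
a_3=1:  p_3=1·43+22=65,  q_3=1·2+1=3
a_4=1:  p_4=1·65+43=108,  q_4=1·3+2=5
a_5=3:  p_5=3·108+65=389,  q_5=3·5+3=18
a_6=3:  p_6=3·389+108=1275,  q_6=3·18+5=59
a_7=21:  p_7=21·1275+389=27164,  q_7=21·59+18=1257
a_8=3:  p_8=3·27164+1275=82767,  q_8=3·1257+59=3830
a_9=3:  p_9=3·82767+27164=275465,  q_9=3·3830+1257=12747
a_10=1:  p_10=1·275465+82767=358232,  q_10=1·12747+3830=16577
a_11=1:  p_11=1·358232+275465=633697,  q_11=1·16577+12747=29324
a_12=1:  p_12=1·633697+358232=991929,  q_12=1·29324+16577=45901
a_13=1:  p_13=1·991929+633697=1625626,  q_13=1·45901+29324=75225
→ (1625626, 75225).  Check: 1625626²=2642659891876, 467·75225²=2642659891875, difference 1.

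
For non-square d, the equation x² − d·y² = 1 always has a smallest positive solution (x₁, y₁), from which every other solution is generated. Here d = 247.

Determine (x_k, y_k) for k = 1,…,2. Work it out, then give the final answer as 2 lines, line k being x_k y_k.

√247 = [15; 1,2,1,1,9,1,9,1,1,2,1,30, …], period ℓ=12 (even) → k=11
step 0: (15, 1)  from 15·(1,0) + (0,1)
step 1: (16, 1)  from 1·(15,1) + (1,0)
step 2: (47, 3)  from 2·(16,1) + (15,1)
step 3: (63, 4)  from 1·(47,3) + (16,1)
step 4: (110, 7)  from 1·(63,4) + (47,3)
step 5: (1053, 67)  from 9·(110,7) + (63,4)
…
step 8: (12683, 807)  from 1·(11520,733) + (1163,74)
step 9: (24203, 1540)  from 1·(12683,807) + (11520,733)
step 10: (61089, 3887)  from 2·(24203,1540) + (12683,807)
step 11: (85292, 5427)  from 1·(61089,3887) + (24203,1540)
(x₁, y₁) = (85292, 5427);  85292² − 247·5427² = 1 ✓
(85292+5427√247)^2 = 14549450527 + 925759368√247

85292 5427
14549450527 925759368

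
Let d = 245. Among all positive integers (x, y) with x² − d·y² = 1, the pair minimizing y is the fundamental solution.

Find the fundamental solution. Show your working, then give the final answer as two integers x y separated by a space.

√245 → a₀=15, period (1,1,1,7,6,7,1,1,1,30); ℓ=10 even so k=9
step 0: (15, 1)  from 15·(1,0) + (0,1)
…
step 2: (31, 2)  from 1·(16,1) + (15,1)
…
step 4: (360, 23)  from 7·(47,3) + (31,2)
step 5: (2207, 141)  from 6·(360,23) + (47,3)
step 6: (15809, 1010)  from 7·(2207,141) + (360,23)
…
step 8: (33825, 2161)  from 1·(18016,1151) + (15809,1010)
step 9: (51841, 3312)  from 1·(33825,2161) + (18016,1151)
(x₁, y₁) = (51841, 3312);  51841² − 245·3312² = 1 ✓

51841 3312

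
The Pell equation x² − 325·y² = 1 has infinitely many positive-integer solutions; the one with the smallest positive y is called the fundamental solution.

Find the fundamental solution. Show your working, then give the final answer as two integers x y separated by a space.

[18; 36] for √325; ℓ=1 ⇒ convergent index 1
k=0  a_k=18  p_k/q_k = 18/1
k=1  a_k=36  p_k/q_k = 649/36
(x₁, y₁) = (649, 36);  649² − 325·36² = 1 ✓

649 36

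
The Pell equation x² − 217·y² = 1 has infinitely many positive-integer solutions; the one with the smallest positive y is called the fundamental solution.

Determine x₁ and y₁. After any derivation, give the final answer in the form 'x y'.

3844063 260952

√217 = [14; 1,2,1,2,1,…,2,1,28, …], period ℓ=16 (even) → k=15
step 0: (14, 1)  from 14·(1,0) + (0,1)
step 1: (15, 1)  from 1·(14,1) + (1,0)
step 2: (44, 3)  from 2·(15,1) + (14,1)
step 3: (59, 4)  from 1·(44,3) + (15,1)
…
step 5: (221, 15)  from 1·(162,11) + (59,4)
step 6: (383, 26)  from 1·(221,15) + (162,11)
step 7: (3668, 249)  from 9·(383,26) + (221,15)
step 8: (15055, 1022)  from 4·(3668,249) + (383,26)
step 9: (139163, 9447)  from 9·(15055,1022) + (3668,249)
step 10: (154218, 10469)  from 1·(139163,9447) + (15055,1022)
step 11: (293381, 19916)  from 1·(154218,10469) + (139163,9447)
step 12: (740980, 50301)  from 2·(293381,19916) + (154218,10469)
step 13: (1034361, 70217)  from 1·(740980,50301) + (293381,19916)
step 14: (2809702, 190735)  from 2·(1034361,70217) + (740980,50301)
step 15: (3844063, 260952)  from 1·(2809702,190735) + (1034361,70217)
→ (3844063, 260952).  Check: 3844063²=14776820347969, 217·260952²=14776820347968, difference 1.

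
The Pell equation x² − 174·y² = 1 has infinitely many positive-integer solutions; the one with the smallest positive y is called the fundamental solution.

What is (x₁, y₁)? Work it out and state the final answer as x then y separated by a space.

1451 110

d=174: √d = [13; 5,4,5,26] (ℓ=4, even), read p_3/q_3
step 0: (13, 1)  from 13·(1,0) + (0,1)
step 1: (66, 5)  from 5·(13,1) + (1,0)
step 2: (277, 21)  from 4·(66,5) + (13,1)
step 3: (1451, 110)  from 5·(277,21) + (66,5)
→ (1451, 110).  Check: 1451²=2105401, 174·110²=2105400, difference 1.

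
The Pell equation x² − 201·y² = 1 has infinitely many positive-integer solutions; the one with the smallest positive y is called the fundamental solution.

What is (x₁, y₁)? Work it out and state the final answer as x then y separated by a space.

√201 → a₀=14, period (5,1,1,1,2,…,1,5,28); ℓ=14 even so k=13
i=0: a=14 ⇒ p=14, q=1
i=1: a=5 ⇒ p=71, q=5
i=2: a=1 ⇒ p=85, q=6
i=3: a=1 ⇒ p=156, q=11
…
i=6: a=1 ⇒ p=879, q=62
i=7: a=8 ⇒ p=7670, q=541
i=8: a=1 ⇒ p=8549, q=603
i=9: a=2 ⇒ p=24768, q=1747
i=10: a=1 ⇒ p=33317, q=2350
i=11: a=1 ⇒ p=58085, q=4097
i=12: a=1 ⇒ p=91402, q=6447
i=13: a=5 ⇒ p=515095, q=36332
→ (515095, 36332).  Check: 515095²=265322859025, 201·36332²=265322859024, difference 1.

515095 36332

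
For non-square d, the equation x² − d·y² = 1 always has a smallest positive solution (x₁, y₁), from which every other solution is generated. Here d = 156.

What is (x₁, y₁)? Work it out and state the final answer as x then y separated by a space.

25 2

√156 = [12; 2,24, …], period ℓ=2 (even) → k=1
k=0  a_k=12  p_k/q_k = 12/1
k=1  a_k=2  p_k/q_k = 25/2
(x₁, y₁) = (25, 2);  25² − 156·2² = 1 ✓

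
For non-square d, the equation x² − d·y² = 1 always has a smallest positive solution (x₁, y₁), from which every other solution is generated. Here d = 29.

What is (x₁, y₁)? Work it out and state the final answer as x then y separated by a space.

√29 → a₀=5, period (2,1,1,2,10); ℓ=5 odd so k=9
k=0  a_k=5  p_k/q_k = 5/1
…
k=3  a_k=1  p_k/q_k = 27/5
…
k=5  a_k=10  p_k/q_k = 727/135
k=6  a_k=2  p_k/q_k = 1524/283
k=7  a_k=1  p_k/q_k = 2251/418
k=8  a_k=1  p_k/q_k = 3775/701
k=9  a_k=2  p_k/q_k = 9801/1820
(x₁, y₁) = (9801, 1820);  9801² − 29·1820² = 1 ✓

9801 1820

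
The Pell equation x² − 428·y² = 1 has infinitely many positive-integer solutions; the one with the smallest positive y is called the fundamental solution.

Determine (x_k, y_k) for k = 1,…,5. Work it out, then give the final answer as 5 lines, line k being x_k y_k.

1850887 89466
6851565373537 331182912684
25362946559057703751 1225964295417811950
93887896135702420679780737 4538242753705644230486616
347551772829818329662915600223687 16799549031354731501369944644834

[20; 1,2,4,1,5,10,5,1,4,2,1,40] for √428; ℓ=12 ⇒ convergent index 11
a_0=20:  p_0=20·1+0=20,  q_0=20·0+1=1
…
a_2=2:  p_2=2·21+20=62,  q_2=2·1+1=3
…
a_4=1:  p_4=1·269+62=331,  q_4=1·13+3=16
…
a_6=10:  p_6=10·1924+331=19571,  q_6=10·93+16=946
…
a_9=4:  p_9=4·119350+99779=577179,  q_9=4·5769+4823=27899
a_10=2:  p_10=2·577179+119350=1273708,  q_10=2·27899+5769=61567
a_11=1:  p_11=1·1273708+577179=1850887,  q_11=1·61567+27899=89466
(x₁, y₁) = (1850887, 89466);  1850887² − 428·89466² = 1 ✓
k=2:  x_2 = 1850887·1850887+428·89466·89466 = 6851565373537,  y_2 = 1850887·89466+89466·1850887 = 331182912684
k=3:  x_3 = 1850887·6851565373537+428·89466·331182912684 = 25362946559057703751,  y_3 = 1850887·331182912684+89466·6851565373537 = 1225964295417811950
k=4:  x_4 = 1850887·25362946559057703751+428·89466·1225964295417811950 = 93887896135702420679780737,  y_4 = 1850887·1225964295417811950+89466·25362946559057703751 = 4538242753705644230486616
k=5:  x_5 = 1850887·93887896135702420679780737+428·89466·4538242753705644230486616 = 347551772829818329662915600223687,  y_5 = 1850887·4538242753705644230486616+89466·93887896135702420679780737 = 16799549031354731501369944644834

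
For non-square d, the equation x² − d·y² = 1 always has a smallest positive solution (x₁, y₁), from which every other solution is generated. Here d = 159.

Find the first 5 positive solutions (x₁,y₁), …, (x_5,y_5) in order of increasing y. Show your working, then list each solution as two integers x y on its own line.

1324 105
3505951 278040
9283756924 736249815
24583384828801 1949589232080
65096793742908124 5162511550298025

d=159: √d = [12; 1,1,1,1,3,1,1,1,1,24] (ℓ=10, even), read p_9/q_9
step 0: (12, 1)  from 12·(1,0) + (0,1)
step 1: (13, 1)  from 1·(12,1) + (1,0)
step 2: (25, 2)  from 1·(13,1) + (12,1)
…
step 4: (63, 5)  from 1·(38,3) + (25,2)
step 5: (227, 18)  from 3·(63,5) + (38,3)
step 6: (290, 23)  from 1·(227,18) + (63,5)
step 7: (517, 41)  from 1·(290,23) + (227,18)
step 8: (807, 64)  from 1·(517,41) + (290,23)
step 9: (1324, 105)  from 1·(807,64) + (517,41)
→ (1324, 105).  Check: 1324²=1752976, 159·105²=1752975, difference 1.
(x_2, y_2) = (1324·1324 + 159·105·105, 1324·105 + 105·1324) = (3505951, 278040)
(x_3, y_3) = (1324·3505951 + 159·105·278040, 1324·278040 + 105·3505951) = (9283756924, 736249815)
(x_4, y_4) = (1324·9283756924 + 159·105·736249815, 1324·736249815 + 105·9283756924) = (24583384828801, 1949589232080)
(x_5, y_5) = (1324·24583384828801 + 159·105·1949589232080, 1324·1949589232080 + 105·24583384828801) = (65096793742908124, 5162511550298025)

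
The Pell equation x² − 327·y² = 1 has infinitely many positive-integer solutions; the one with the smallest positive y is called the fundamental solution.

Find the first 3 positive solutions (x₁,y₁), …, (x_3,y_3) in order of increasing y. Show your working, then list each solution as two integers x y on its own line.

d=327: √d = [18; 12,36] (ℓ=2, even), read p_1/q_1
a_0=18:  p_0=18·1+0=18,  q_0=18·0+1=1
a_1=12:  p_1=12·18+1=217,  q_1=12·1+0=12
→ (217, 12).  Check: 217²=47089, 327·12²=47088, difference 1.
(x_2, y_2) = (217·217 + 327·12·12, 217·12 + 12·217) = (94177, 5208)
(x_3, y_3) = (217·94177 + 327·12·5208, 217·5208 + 12·94177) = (40872601, 2260260)

217 12
94177 5208
40872601 2260260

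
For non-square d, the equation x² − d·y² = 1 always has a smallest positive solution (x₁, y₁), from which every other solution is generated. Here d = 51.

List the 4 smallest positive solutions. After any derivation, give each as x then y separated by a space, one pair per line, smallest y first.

[7; 7,14] for √51; ℓ=2 ⇒ convergent index 1
step 0: (7, 1)  from 7·(1,0) + (0,1)
step 1: (50, 7)  from 7·(7,1) + (1,0)
fundamental: x₁=50, y₁=7  (since 2500 − 51·49 = 1)
(x_2, y_2) = (50·50 + 51·7·7, 50·7 + 7·50) = (4999, 700)
(x_3, y_3) = (50·4999 + 51·7·700, 50·700 + 7·4999) = (499850, 69993)
(x_4, y_4) = (50·499850 + 51·7·69993, 50·69993 + 7·499850) = (49980001, 6998600)

50 7
4999 700
499850 69993
49980001 6998600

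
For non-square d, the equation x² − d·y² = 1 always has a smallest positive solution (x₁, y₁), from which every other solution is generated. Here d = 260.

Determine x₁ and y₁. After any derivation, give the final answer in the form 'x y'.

129 8

√260 = [16; 8,32, …], period ℓ=2 (even) → k=1
i=0: a=16 ⇒ p=16, q=1
i=1: a=8 ⇒ p=129, q=8
fundamental: x₁=129, y₁=8  (since 16641 − 260·64 = 1)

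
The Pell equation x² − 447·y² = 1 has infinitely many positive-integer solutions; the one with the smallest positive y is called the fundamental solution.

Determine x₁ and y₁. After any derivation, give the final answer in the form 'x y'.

148 7

d=447: √d = [21; 7,42] (ℓ=2, even), read p_1/q_1
k=0  a_k=21  p_k/q_k = 21/1
k=1  a_k=7  p_k/q_k = 148/7
fundamental: x₁=148, y₁=7  (since 21904 − 447·49 = 1)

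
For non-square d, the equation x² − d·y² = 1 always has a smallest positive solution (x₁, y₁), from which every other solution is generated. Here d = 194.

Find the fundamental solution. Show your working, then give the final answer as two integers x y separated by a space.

[13; 1,12,1,26] for √194; ℓ=4 ⇒ convergent index 3
step 0: (13, 1)  from 13·(1,0) + (0,1)
step 1: (14, 1)  from 1·(13,1) + (1,0)
step 2: (181, 13)  from 12·(14,1) + (13,1)
step 3: (195, 14)  from 1·(181,13) + (14,1)
(x₁, y₁) = (195, 14);  195² − 194·14² = 1 ✓

195 14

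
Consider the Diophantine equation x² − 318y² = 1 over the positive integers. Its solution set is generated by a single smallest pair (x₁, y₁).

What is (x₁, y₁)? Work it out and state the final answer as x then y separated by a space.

√318 = [17; 1,4,1,34, …], period ℓ=4 (even) → k=3
i=0: a=17 ⇒ p=17, q=1
i=1: a=1 ⇒ p=18, q=1
i=2: a=4 ⇒ p=89, q=5
i=3: a=1 ⇒ p=107, q=6
(x₁, y₁) = (107, 6);  107² − 318·6² = 1 ✓

107 6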